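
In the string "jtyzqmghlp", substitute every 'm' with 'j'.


Input string: 'jtyzqmghlp'
Operation: replace 'm' with 'j'
Positions of 'm': 5
After replacement: jtyzqjghlp


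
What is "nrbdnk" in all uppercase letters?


Input string: 'nrbdnk'
Operation: convert each letter to uppercase
Mapping: 'n'->'N', 'r'->'R', 'b'->'B', 'd'->'D', 'n'->'N', 'k'->'K'
Result: NRBDNK


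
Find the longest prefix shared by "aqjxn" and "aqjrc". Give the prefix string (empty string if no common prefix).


String 1: 'aqjxn'
String 2: 'aqjrc'
Compare position by position:
pos 0: 'a' vs 'a' match
pos 1: 'q' vs 'q' match
pos 2: 'j' vs 'j' match
pos 3: 'x' vs 'r' differ -> stop
Longest common prefix: "aqj" (length 3)


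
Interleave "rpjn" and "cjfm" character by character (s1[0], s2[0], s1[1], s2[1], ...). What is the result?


String 1: 'rpjn'
String 2: 'cjfm'
Operation: alternate characters
Pairs: 'r'+'c', 'p'+'j', 'j'+'f', 'n'+'m'
Result: rcpjjfnm


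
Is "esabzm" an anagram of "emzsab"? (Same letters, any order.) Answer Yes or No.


String 1: 'emzsab' -> sorted: 'abemsz'
String 2: 'esabzm' -> sorted: 'abemsz'
Compare sorted forms: 'abemsz' == 'abemsz'
Anagram: Yes


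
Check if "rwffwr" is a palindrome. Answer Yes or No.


Input string: 'rwffwr'
Reversed: 'rwffwr'
Compare pairs: s[0]='r' vs s[5]='r' (match), s[1]='w' vs s[4]='w' (match), s[2]='f' vs s[3]='f' (match)
Palindrome: Yes


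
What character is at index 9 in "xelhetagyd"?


Input string: 'xelhetagyd'
Operation: get character at index 9
Index mapping: s[0]='x', s[1]='e', s[2]='l', s[3]='h', s[4]='e', s[5]='t', s[6]='a', s[7]='g', s[8]='y', s[9]='d'
Result: 'd'


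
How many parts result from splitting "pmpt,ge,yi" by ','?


Input string: 'pmpt,ge,yi'
Delimiter: ','
Split result: 'pmpt', 'ge', 'yi'
Number of parts: 3


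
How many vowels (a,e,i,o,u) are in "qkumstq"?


Input string: 'qkumstq'
Operation: count vowels (a, e, i, o, u)
Scan: s[0]='q', s[1]='k', s[2]='u' (vowel), s[3]='m', s[4]='s', s[5]='t', s[6]='q'
Vowels found: 1
Result: 1


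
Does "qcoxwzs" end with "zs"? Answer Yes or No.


Input string: 'qcoxwzs'
Suffix to check: 'zs'
Last 2 characters of input: 'zs'
Match: True
Result: Yes


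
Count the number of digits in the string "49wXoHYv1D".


Input string: '49wXoHYv1D'
Operation: count digit characters (0-9)
Scan: '4'(digit), '9'(digit), 'w', 'X', 'o', 'H', 'Y', 'v', '1'(digit), 'D'
Digits found: 3
Result: 3


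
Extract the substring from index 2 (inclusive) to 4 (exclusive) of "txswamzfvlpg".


Input string: 'txswamzfvlpg'
Operation: slice [2:4]
Extract characters: s[2]='s', s[3]='w'
Result: sw


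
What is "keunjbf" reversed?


Input string: 'keunjbf'
Operation: reverse character order
Original order: 'k' -> 'e' -> 'u' -> 'n' -> 'j' -> 'b' -> 'f'
Reversed order: 'f' -> 'b' -> 'j' -> 'n' -> 'u' -> 'e' -> 'k'
Result: fbjnuek


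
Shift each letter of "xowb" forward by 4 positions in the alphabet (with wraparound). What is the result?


Input: 'xowb', shift = 4
Operation: for each letter, (position + 4) mod 26
Mapping: 'x'(23+4=27, 27 mod 26=1)->'b', 'o'(14+4=18)->'s', 'w'(22+4=26, 26 mod 26=0)->'a', 'b'(1+4=5)->'f'
Result: bsaf


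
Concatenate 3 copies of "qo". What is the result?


Input string: 'qo'
Operation: repeat 3 times
Concatenation: 'qo' + 'qo' + 'qo'
Result: qoqoqo


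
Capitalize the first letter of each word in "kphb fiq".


Input string: 'kphb fiq'
Operation: capitalize first letter of each word
Word transformations: 'kphb'->'Kphb', 'fiq'->'Fiq'
Result: Kphb Fiq


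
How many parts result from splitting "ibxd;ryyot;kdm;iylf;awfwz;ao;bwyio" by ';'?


Input string: 'ibxd;ryyot;kdm;iylf;awfwz;ao;bwyio'
Delimiter: ';'
Split result: 'ibxd', 'ryyot', 'kdm', 'iylf', 'awfwz', 'ao', 'bwyio'
Number of parts: 7


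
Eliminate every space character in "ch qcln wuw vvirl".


Input string: 'ch qcln wuw vvirl'
Operation: remove all spaces
Words: 'ch', 'qcln', 'wuw', 'vvirl'
Join without spaces: chqclnwuwvvirl


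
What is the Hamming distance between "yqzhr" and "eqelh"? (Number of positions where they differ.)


String 1: 'yqzhr'
String 2: 'eqelh'
Compare each position: pos 0: 'y'!='e', pos 1: 'q'=='q', pos 2: 'z'!='e', pos 3: 'h'!='l', pos 4: 'r'!='h'
Differing positions: 4
Hamming distance: 4


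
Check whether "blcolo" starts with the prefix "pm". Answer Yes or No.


Input string: 'blcolo'
Prefix to check: 'pm'
First 2 characters of input: 'bl'
Match: False
Result: No


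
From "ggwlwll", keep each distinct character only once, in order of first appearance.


Input: 'ggwlwll'
Operation: keep first occurrence of each character
Scan: s[0]='g' new -> keep; s[1]='g' seen -> skip; s[2]='w' new -> keep; s[3]='l' new -> keep; s[4]='w' seen -> skip; s[5]='l' seen -> skip; s[6]='l' seen -> skip
Result: gwl


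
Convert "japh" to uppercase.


Input string: 'japh'
Operation: convert each letter to uppercase
Mapping: 'j'->'J', 'a'->'A', 'p'->'P', 'h'->'H'
Result: JAPH


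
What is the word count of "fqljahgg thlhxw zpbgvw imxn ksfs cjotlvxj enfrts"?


Input string: 'fqljahgg thlhxw zpbgvw imxn ksfs cjotlvxj enfrts'
Operation: split by spaces
Words found: 'fqljahgg', 'thlhxw', 'zpbgvw', 'imxn', 'ksfs', 'cjotlvxj', 'enfrts'
Word count: 7


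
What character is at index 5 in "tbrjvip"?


Input string: 'tbrjvip'
Operation: get character at index 5
Index mapping: s[0]='t', s[1]='b', s[2]='r', s[3]='j', s[4]='v', s[5]='i'
Result: 'i'


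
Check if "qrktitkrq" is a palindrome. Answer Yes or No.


Input string: 'qrktitkrq'
Reversed: 'qrktitkrq'
Compare pairs: s[0]='q' vs s[8]='q' (match), s[1]='r' vs s[7]='r' (match), s[2]='k' vs s[6]='k' (match), s[3]='t' vs s[5]='t' (match)
Palindrome: Yes


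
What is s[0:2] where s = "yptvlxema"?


Input string: 'yptvlxema'
Operation: slice [0:2]
Extract characters: s[0]='y', s[1]='p'
Result: yp


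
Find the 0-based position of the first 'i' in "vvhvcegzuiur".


Input string: 'vvhvcegzuiur'
Target: 'i'
Scanning left to right: s[0]='v', s[1]='v', s[2]='h', s[3]='v', s[4]='c', s[5]='e', s[6]='g', s[7]='z', s[8]='u', s[9]='i'
First match at index: 9


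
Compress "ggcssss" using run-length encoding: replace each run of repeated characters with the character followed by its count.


Input: 'ggcssss'
Operation: identify consecutive runs
Runs: 'gg' -> g2, 'c' -> c1, 'ssss' -> s4
Encoded: g2c1s4


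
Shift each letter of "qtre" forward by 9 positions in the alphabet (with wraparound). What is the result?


Input: 'qtre', shift = 9
Operation: for each letter, (position + 9) mod 26
Mapping: 'q'(16+9=25)->'z', 't'(19+9=28, 28 mod 26=2)->'c', 'r'(17+9=26, 26 mod 26=0)->'a', 'e'(4+9=13)->'n'
Result: zcan


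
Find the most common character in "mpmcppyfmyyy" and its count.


Input: 'mpmcppyfmyyy'
Operation: tally each character
Counts: 'c':1, 'f':1, 'm':3, 'p':3, 'y':4
Maximum: 'y' appears 4 times


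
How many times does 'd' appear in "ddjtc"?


Input string: 'ddjtc'
Target character: 'd'
Scan each position: s[0]='d', s[1]='d'
Matches found at indices: 0, 1
Total: 2


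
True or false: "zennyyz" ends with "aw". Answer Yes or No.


Input string: 'zennyyz'
Suffix to check: 'aw'
Last 2 characters of input: 'yz'
Match: False
Result: No


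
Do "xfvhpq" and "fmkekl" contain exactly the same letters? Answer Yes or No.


String 1: 'xfvhpq' -> sorted: 'fhpqvx'
String 2: 'fmkekl' -> sorted: 'efkklm'
Compare sorted forms: 'fhpqvx' != 'efkklm'
Anagram: No


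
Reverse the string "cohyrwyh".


Input string: 'cohyrwyh'
Operation: reverse character order
Original order: 'c' -> 'o' -> 'h' -> 'y' -> 'r' -> 'w' -> 'y' -> 'h'
Reversed order: 'h' -> 'y' -> 'w' -> 'r' -> 'y' -> 'h' -> 'o' -> 'c'
Result: hywryhoc


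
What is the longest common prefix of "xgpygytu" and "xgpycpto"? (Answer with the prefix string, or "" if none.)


String 1: 'xgpygytu'
String 2: 'xgpycpto'
Compare position by position:
pos 0: 'x' vs 'x' match
pos 1: 'g' vs 'g' match
pos 2: 'p' vs 'p' match
pos 3: 'y' vs 'y' match
pos 4: 'g' vs 'c' differ -> stop
Longest common prefix: "xgpy" (length 4)


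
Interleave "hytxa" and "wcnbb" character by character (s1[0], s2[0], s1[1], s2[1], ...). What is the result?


String 1: 'hytxa'
String 2: 'wcnbb'
Operation: alternate characters
Pairs: 'h'+'w', 'y'+'c', 't'+'n', 'x'+'b', 'a'+'b'
Result: hwyctnxbab


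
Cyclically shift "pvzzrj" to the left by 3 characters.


Input: 'pvzzrj', shift = 3
Operation: split at index 3 and swap parts
Front part s[0:3] = 'pvz'
Back part s[3:] = 'zrj'
Rotated = back + front = 'zrj' + 'pvz'
Result: zrjpvz


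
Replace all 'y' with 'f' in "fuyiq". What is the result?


Input string: 'fuyiq'
Operation: replace 'y' with 'f'
Positions of 'y': 2
After replacement: fufiq


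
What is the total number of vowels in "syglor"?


Input string: 'syglor'
Operation: count vowels (a, e, i, o, u)
Scan: s[0]='s', s[1]='y', s[2]='g', s[3]='l', s[4]='o' (vowel), s[5]='r'
Vowels found: 1
Result: 1


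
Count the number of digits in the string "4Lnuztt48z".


Input string: '4Lnuztt48z'
Operation: count digit characters (0-9)
Scan: '4'(digit), 'L', 'n', 'u', 'z', 't', 't', '4'(digit), '8'(digit), 'z'
Digits found: 3
Result: 3


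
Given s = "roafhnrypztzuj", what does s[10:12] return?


Input string: 'roafhnrypztzuj'
Operation: slice [10:12]
Extract characters: s[10]='t', s[11]='z'
Result: tz


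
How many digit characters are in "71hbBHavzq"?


Input string: '71hbBHavzq'
Operation: count digit characters (0-9)
Scan: '7'(digit), '1'(digit), 'h', 'b', 'B', 'H', 'a', 'v', 'z', 'q'
Digits found: 2
Result: 2


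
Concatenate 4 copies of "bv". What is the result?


Input string: 'bv'
Operation: repeat 4 times
Concatenation: 'bv' + 'bv' + 'bv' + 'bv'
Result: bvbvbvbv


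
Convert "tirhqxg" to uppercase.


Input string: 'tirhqxg'
Operation: convert each letter to uppercase
Mapping: 't'->'T', 'i'->'I', 'r'->'R', 'h'->'H', 'q'->'Q', 'x'->'X', 'g'->'G'
Result: TIRHQXG


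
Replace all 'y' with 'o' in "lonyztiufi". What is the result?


Input string: 'lonyztiufi'
Operation: replace 'y' with 'o'
Positions of 'y': 3
After replacement: lonoztiufi


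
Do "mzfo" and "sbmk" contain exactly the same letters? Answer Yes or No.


String 1: 'mzfo' -> sorted: 'fmoz'
String 2: 'sbmk' -> sorted: 'bkms'
Compare sorted forms: 'fmoz' != 'bkms'
Anagram: No


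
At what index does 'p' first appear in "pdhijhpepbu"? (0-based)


Input string: 'pdhijhpepbu'
Target: 'p'
Scanning left to right: s[0]='p'
First match at index: 0


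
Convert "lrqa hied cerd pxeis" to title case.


Input string: 'lrqa hied cerd pxeis'
Operation: capitalize first letter of each word
Word transformations: 'lrqa'->'Lrqa', 'hied'->'Hied', 'cerd'->'Cerd', 'pxeis'->'Pxeis'
Result: Lrqa Hied Cerd Pxeis


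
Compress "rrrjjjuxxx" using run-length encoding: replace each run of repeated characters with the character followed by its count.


Input: 'rrrjjjuxxx'
Operation: identify consecutive runs
Runs: 'rrr' -> r3, 'jjj' -> j3, 'u' -> u1, 'xxx' -> x3
Encoded: r3j3u1x3


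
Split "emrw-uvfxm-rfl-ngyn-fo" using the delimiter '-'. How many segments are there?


Input string: 'emrw-uvfxm-rfl-ngyn-fo'
Delimiter: '-'
Split result: 'emrw', 'uvfxm', 'rfl', 'ngyn', 'fo'
Number of parts: 5


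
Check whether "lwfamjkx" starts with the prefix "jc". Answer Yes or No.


Input string: 'lwfamjkx'
Prefix to check: 'jc'
First 2 characters of input: 'lw'
Match: False
Result: No


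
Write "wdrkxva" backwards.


Input string: 'wdrkxva'
Operation: reverse character order
Original order: 'w' -> 'd' -> 'r' -> 'k' -> 'x' -> 'v' -> 'a'
Reversed order: 'a' -> 'v' -> 'x' -> 'k' -> 'r' -> 'd' -> 'w'
Result: avxkrdw


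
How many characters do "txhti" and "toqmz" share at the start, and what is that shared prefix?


String 1: 'txhti'
String 2: 'toqmz'
Compare position by position:
pos 0: 't' vs 't' match
pos 1: 'x' vs 'o' differ -> stop
Longest common prefix: "t" (length 1)


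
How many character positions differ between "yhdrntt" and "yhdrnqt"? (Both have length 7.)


String 1: 'yhdrntt'
String 2: 'yhdrnqt'
Compare each position: pos 0: 'y'=='y', pos 1: 'h'=='h', pos 2: 'd'=='d', pos 3: 'r'=='r', pos 4: 'n'=='n', pos 5: 't'!='q', pos 6: 't'=='t'
Differing positions: 1
Hamming distance: 1


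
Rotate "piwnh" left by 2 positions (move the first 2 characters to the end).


Input: 'piwnh', shift = 2
Operation: split at index 2 and swap parts
Front part s[0:2] = 'pi'
Back part s[2:] = 'wnh'
Rotated = back + front = 'wnh' + 'pi'
Result: wnhpi


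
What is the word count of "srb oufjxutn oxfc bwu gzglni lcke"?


Input string: 'srb oufjxutn oxfc bwu gzglni lcke'
Operation: split by spaces
Words found: 'srb', 'oufjxutn', 'oxfc', 'bwu', 'gzglni', 'lcke'
Word count: 6


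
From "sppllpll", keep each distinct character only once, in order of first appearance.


Input: 'sppllpll'
Operation: keep first occurrence of each character
Scan: s[0]='s' new -> keep; s[1]='p' new -> keep; s[2]='p' seen -> skip; s[3]='l' new -> keep; s[4]='l' seen -> skip; s[5]='p' seen -> skip; s[6]='l' seen -> skip; s[7]='l' seen -> skip
Result: spl


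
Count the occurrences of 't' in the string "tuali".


Input string: 'tuali'
Target character: 't'
Scan each position: s[0]='t'
Matches found at indices: 0
Total: 1


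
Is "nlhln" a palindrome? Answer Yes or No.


Input string: 'nlhln'
Reversed: 'nlhln'
Compare pairs: s[0]='n' vs s[4]='n' (match), s[1]='l' vs s[3]='l' (match)
Palindrome: Yes


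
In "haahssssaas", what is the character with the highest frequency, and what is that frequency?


Input: 'haahssssaas'
Operation: tally each character
Counts: 'a':4, 'h':2, 's':5
Maximum: 's' appears 5 times


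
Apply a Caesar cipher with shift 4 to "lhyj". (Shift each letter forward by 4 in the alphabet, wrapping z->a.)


Input: 'lhyj', shift = 4
Operation: for each letter, (position + 4) mod 26
Mapping: 'l'(11+4=15)->'p', 'h'(7+4=11)->'l', 'y'(24+4=28, 28 mod 26=2)->'c', 'j'(9+4=13)->'n'
Result: plcn


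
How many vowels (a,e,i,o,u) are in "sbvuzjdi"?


Input string: 'sbvuzjdi'
Operation: count vowels (a, e, i, o, u)
Scan: s[0]='s', s[1]='b', s[2]='v', s[3]='u' (vowel), s[4]='z', s[5]='j', s[6]='d', s[7]='i' (vowel)
Vowels found: 2
Result: 2


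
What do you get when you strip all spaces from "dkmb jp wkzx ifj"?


Input string: 'dkmb jp wkzx ifj'
Operation: remove all spaces
Words: 'dkmb', 'jp', 'wkzx', 'ifj'
Join without spaces: dkmbjpwkzxifj


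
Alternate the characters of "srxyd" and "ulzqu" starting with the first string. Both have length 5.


String 1: 'srxyd'
String 2: 'ulzqu'
Operation: alternate characters
Pairs: 's'+'u', 'r'+'l', 'x'+'z', 'y'+'q', 'd'+'u'
Result: surlxzyqdu


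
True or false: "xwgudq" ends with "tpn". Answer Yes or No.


Input string: 'xwgudq'
Suffix to check: 'tpn'
Last 3 characters of input: 'udq'
Match: False
Result: No


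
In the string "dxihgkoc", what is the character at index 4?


Input string: 'dxihgkoc'
Operation: get character at index 4
Index mapping: s[0]='d', s[1]='x', s[2]='i', s[3]='h', s[4]='g'
Result: 'g'


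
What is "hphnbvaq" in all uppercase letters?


Input string: 'hphnbvaq'
Operation: convert each letter to uppercase
Mapping: 'h'->'H', 'p'->'P', 'h'->'H', 'n'->'N', 'b'->'B', 'v'->'V', 'a'->'A', 'q'->'Q'
Result: HPHNBVAQ


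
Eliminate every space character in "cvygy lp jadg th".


Input string: 'cvygy lp jadg th'
Operation: remove all spaces
Words: 'cvygy', 'lp', 'jadg', 'th'
Join without spaces: cvygylpjadgth


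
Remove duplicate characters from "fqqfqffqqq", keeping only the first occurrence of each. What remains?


Input: 'fqqfqffqqq'
Operation: keep first occurrence of each character
Scan: s[0]='f' new -> keep; s[1]='q' new -> keep; s[2]='q' seen -> skip; s[3]='f' seen -> skip; s[4]='q' seen -> skip; s[5]='f' seen -> skip; s[6]='f' seen -> skip; s[7]='q' seen -> skip; s[8]='q' seen -> skip; s[9]='q' seen -> skip
Result: fq


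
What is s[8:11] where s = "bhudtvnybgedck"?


Input string: 'bhudtvnybgedck'
Operation: slice [8:11]
Extract characters: s[8]='b', s[9]='g', s[10]='e'
Result: bge


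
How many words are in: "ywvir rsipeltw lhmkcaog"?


Input string: 'ywvir rsipeltw lhmkcaog'
Operation: split by spaces
Words found: 'ywvir', 'rsipeltw', 'lhmkcaog'
Word count: 3


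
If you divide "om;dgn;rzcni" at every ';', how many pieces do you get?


Input string: 'om;dgn;rzcni'
Delimiter: ';'
Split result: 'om', 'dgn', 'rzcni'
Number of parts: 3


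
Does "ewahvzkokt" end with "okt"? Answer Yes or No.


Input string: 'ewahvzkokt'
Suffix to check: 'okt'
Last 3 characters of input: 'okt'
Match: True
Result: Yes


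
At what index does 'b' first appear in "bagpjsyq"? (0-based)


Input string: 'bagpjsyq'
Target: 'b'
Scanning left to right: s[0]='b'
First match at index: 0


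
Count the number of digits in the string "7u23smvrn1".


Input string: '7u23smvrn1'
Operation: count digit characters (0-9)
Scan: '7'(digit), 'u', '2'(digit), '3'(digit), 's', 'm', 'v', 'r', 'n', '1'(digit)
Digits found: 4
Result: 4


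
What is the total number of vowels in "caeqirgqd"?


Input string: 'caeqirgqd'
Operation: count vowels (a, e, i, o, u)
Scan: s[0]='c', s[1]='a' (vowel), s[2]='e' (vowel), s[3]='q', s[4]='i' (vowel), s[5]='r', s[6]='g', s[7]='q', s[8]='d'
Vowels found: 3
Result: 3


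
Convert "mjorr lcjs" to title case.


Input string: 'mjorr lcjs'
Operation: capitalize first letter of each word
Word transformations: 'mjorr'->'Mjorr', 'lcjs'->'Lcjs'
Result: Mjorr Lcjs


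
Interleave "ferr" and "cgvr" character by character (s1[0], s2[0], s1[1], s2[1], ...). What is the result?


String 1: 'ferr'
String 2: 'cgvr'
Operation: alternate characters
Pairs: 'f'+'c', 'e'+'g', 'r'+'v', 'r'+'r'
Result: fcegrvrr


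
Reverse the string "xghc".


Input string: 'xghc'
Operation: reverse character order
Original order: 'x' -> 'g' -> 'h' -> 'c'
Reversed order: 'c' -> 'h' -> 'g' -> 'x'
Result: chgx


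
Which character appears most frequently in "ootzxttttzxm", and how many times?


Input: 'ootzxttttzxm'
Operation: tally each character
Counts: 'm':1, 'o':2, 't':5, 'x':2, 'z':2
Maximum: 't' appears 5 times


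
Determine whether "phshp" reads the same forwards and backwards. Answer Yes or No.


Input string: 'phshp'
Reversed: 'phshp'
Compare pairs: s[0]='p' vs s[4]='p' (match), s[1]='h' vs s[3]='h' (match)
Palindrome: Yes


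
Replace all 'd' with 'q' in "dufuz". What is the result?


Input string: 'dufuz'
Operation: replace 'd' with 'q'
Positions of 'd': 0
After replacement: qufuz


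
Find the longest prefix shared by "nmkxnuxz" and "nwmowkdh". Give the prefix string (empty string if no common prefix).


String 1: 'nmkxnuxz'
String 2: 'nwmowkdh'
Compare position by position:
pos 0: 'n' vs 'n' match
pos 1: 'm' vs 'w' differ -> stop
Longest common prefix: "n" (length 1)


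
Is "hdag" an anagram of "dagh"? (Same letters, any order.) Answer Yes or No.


String 1: 'dagh' -> sorted: 'adgh'
String 2: 'hdag' -> sorted: 'adgh'
Compare sorted forms: 'adgh' == 'adgh'
Anagram: Yes


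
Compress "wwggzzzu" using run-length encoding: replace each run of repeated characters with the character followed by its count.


Input: 'wwggzzzu'
Operation: identify consecutive runs
Runs: 'ww' -> w2, 'gg' -> g2, 'zzz' -> z3, 'u' -> u1
Encoded: w2g2z3u1


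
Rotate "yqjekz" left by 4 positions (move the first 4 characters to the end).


Input: 'yqjekz', shift = 4
Operation: split at index 4 and swap parts
Front part s[0:4] = 'yqje'
Back part s[4:] = 'kz'
Rotated = back + front = 'kz' + 'yqje'
Result: kzyqje


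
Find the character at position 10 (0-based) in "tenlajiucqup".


Input string: 'tenlajiucqup'
Operation: get character at index 10
Index mapping: s[0]='t', s[1]='e', s[2]='n', s[3]='l', s[4]='a', s[5]='j', s[6]='i', s[7]='u', s[8]='c', s[9]='q', s[10]='u'
Result: 'u'


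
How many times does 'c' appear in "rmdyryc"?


Input string: 'rmdyryc'
Target character: 'c'
Scan each position: s[6]='c'
Matches found at indices: 6
Total: 1


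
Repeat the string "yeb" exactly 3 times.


Input string: 'yeb'
Operation: repeat 3 times
Concatenation: 'yeb' + 'yeb' + 'yeb'
Result: yebyebyeb


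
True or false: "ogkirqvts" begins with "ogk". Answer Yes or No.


Input string: 'ogkirqvts'
Prefix to check: 'ogk'
First 3 characters of input: 'ogk'
Match: True
Result: Yes


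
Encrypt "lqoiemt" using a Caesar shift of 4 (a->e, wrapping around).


Input: 'lqoiemt', shift = 4
Operation: for each letter, (position + 4) mod 26
Mapping: 'l'(11+4=15)->'p', 'q'(16+4=20)->'u', 'o'(14+4=18)->'s', 'i'(8+4=12)->'m', 'e'(4+4=8)->'i', 'm'(12+4=16)->'q', 't'(19+4=23)->'x'
Result: pusmiqx


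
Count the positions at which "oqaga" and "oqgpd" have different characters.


String 1: 'oqaga'
String 2: 'oqgpd'
Compare each position: pos 0: 'o'=='o', pos 1: 'q'=='q', pos 2: 'a'!='g', pos 3: 'g'!='p', pos 4: 'a'!='d'
Differing positions: 3
Hamming distance: 3


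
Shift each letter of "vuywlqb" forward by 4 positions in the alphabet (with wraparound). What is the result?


Input: 'vuywlqb', shift = 4
Operation: for each letter, (position + 4) mod 26
Mapping: 'v'(21+4=25)->'z', 'u'(20+4=24)->'y', 'y'(24+4=28, 28 mod 26=2)->'c', 'w'(22+4=26, 26 mod 26=0)->'a', 'l'(11+4=15)->'p', 'q'(16+4=20)->'u', 'b'(1+4=5)->'f'
Result: zycapuf


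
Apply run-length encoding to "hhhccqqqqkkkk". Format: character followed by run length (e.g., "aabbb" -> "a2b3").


Input: 'hhhccqqqqkkkk'
Operation: identify consecutive runs
Runs: 'hhh' -> h3, 'cc' -> c2, 'qqqq' -> q4, 'kkkk' -> k4
Encoded: h3c2q4k4


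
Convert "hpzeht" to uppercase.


Input string: 'hpzeht'
Operation: convert each letter to uppercase
Mapping: 'h'->'H', 'p'->'P', 'z'->'Z', 'e'->'E', 'h'->'H', 't'->'T'
Result: HPZEHT


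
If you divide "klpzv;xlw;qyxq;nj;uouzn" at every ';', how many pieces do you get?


Input string: 'klpzv;xlw;qyxq;nj;uouzn'
Delimiter: ';'
Split result: 'klpzv', 'xlw', 'qyxq', 'nj', 'uouzn'
Number of parts: 5


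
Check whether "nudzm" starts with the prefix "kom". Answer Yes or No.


Input string: 'nudzm'
Prefix to check: 'kom'
First 3 characters of input: 'nud'
Match: False
Result: No


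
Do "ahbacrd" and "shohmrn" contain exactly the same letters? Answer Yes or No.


String 1: 'ahbacrd' -> sorted: 'aabcdhr'
String 2: 'shohmrn' -> sorted: 'hhmnors'
Compare sorted forms: 'aabcdhr' != 'hhmnors'
Anagram: No


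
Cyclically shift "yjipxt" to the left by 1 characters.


Input: 'yjipxt', shift = 1
Operation: split at index 1 and swap parts
Front part s[0:1] = 'y'
Back part s[1:] = 'jipxt'
Rotated = back + front = 'jipxt' + 'y'
Result: jipxty


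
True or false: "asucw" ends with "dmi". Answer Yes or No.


Input string: 'asucw'
Suffix to check: 'dmi'
Last 3 characters of input: 'ucw'
Match: False
Result: No


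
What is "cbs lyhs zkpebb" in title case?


Input string: 'cbs lyhs zkpebb'
Operation: capitalize first letter of each word
Word transformations: 'cbs'->'Cbs', 'lyhs'->'Lyhs', 'zkpebb'->'Zkpebb'
Result: Cbs Lyhs Zkpebb


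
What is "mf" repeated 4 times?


Input string: 'mf'
Operation: repeat 4 times
Concatenation: 'mf' + 'mf' + 'mf' + 'mf'
Result: mfmfmfmf


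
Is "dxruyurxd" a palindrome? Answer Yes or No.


Input string: 'dxruyurxd'
Reversed: 'dxruyurxd'
Compare pairs: s[0]='d' vs s[8]='d' (match), s[1]='x' vs s[7]='x' (match), s[2]='r' vs s[6]='r' (match), s[3]='u' vs s[5]='u' (match)
Palindrome: Yes


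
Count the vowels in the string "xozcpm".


Input string: 'xozcpm'
Operation: count vowels (a, e, i, o, u)
Scan: s[0]='x', s[1]='o' (vowel), s[2]='z', s[3]='c', s[4]='p', s[5]='m'
Vowels found: 1
Result: 1


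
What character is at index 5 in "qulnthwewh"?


Input string: 'qulnthwewh'
Operation: get character at index 5
Index mapping: s[0]='q', s[1]='u', s[2]='l', s[3]='n', s[4]='t', s[5]='h'
Result: 'h'


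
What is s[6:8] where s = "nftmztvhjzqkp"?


Input string: 'nftmztvhjzqkp'
Operation: slice [6:8]
Extract characters: s[6]='v', s[7]='h'
Result: vh


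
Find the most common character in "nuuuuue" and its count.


Input: 'nuuuuue'
Operation: tally each character
Counts: 'e':1, 'n':1, 'u':5
Maximum: 'u' appears 5 times


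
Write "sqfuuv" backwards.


Input string: 'sqfuuv'
Operation: reverse character order
Original order: 's' -> 'q' -> 'f' -> 'u' -> 'u' -> 'v'
Reversed order: 'v' -> 'u' -> 'u' -> 'f' -> 'q' -> 's'
Result: vuufqs


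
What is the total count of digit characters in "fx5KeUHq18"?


Input string: 'fx5KeUHq18'
Operation: count digit characters (0-9)
Scan: 'f', 'x', '5'(digit), 'K', 'e', 'U', 'H', 'q', '1'(digit), '8'(digit)
Digits found: 3
Result: 3


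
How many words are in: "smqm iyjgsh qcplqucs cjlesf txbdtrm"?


Input string: 'smqm iyjgsh qcplqucs cjlesf txbdtrm'
Operation: split by spaces
Words found: 'smqm', 'iyjgsh', 'qcplqucs', 'cjlesf', 'txbdtrm'
Word count: 5


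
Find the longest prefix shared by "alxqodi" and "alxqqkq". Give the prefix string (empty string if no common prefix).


String 1: 'alxqodi'
String 2: 'alxqqkq'
Compare position by position:
pos 0: 'a' vs 'a' match
pos 1: 'l' vs 'l' match
pos 2: 'x' vs 'x' match
pos 3: 'q' vs 'q' match
pos 4: 'o' vs 'q' differ -> stop
Longest common prefix: "alxq" (length 4)


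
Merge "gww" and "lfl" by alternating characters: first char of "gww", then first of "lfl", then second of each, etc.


String 1: 'gww'
String 2: 'lfl'
Operation: alternate characters
Pairs: 'g'+'l', 'w'+'f', 'w'+'l'
Result: glwfwl


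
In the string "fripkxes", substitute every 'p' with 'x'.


Input string: 'fripkxes'
Operation: replace 'p' with 'x'
Positions of 'p': 3
After replacement: frixkxes


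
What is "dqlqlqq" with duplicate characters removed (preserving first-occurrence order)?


Input: 'dqlqlqq'
Operation: keep first occurrence of each character
Scan: s[0]='d' new -> keep; s[1]='q' new -> keep; s[2]='l' new -> keep; s[3]='q' seen -> skip; s[4]='l' seen -> skip; s[5]='q' seen -> skip; s[6]='q' seen -> skip
Result: dql


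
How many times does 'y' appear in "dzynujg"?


Input string: 'dzynujg'
Target character: 'y'
Scan each position: s[2]='y'
Matches found at indices: 2
Total: 1


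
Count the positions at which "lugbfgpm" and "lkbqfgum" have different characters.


String 1: 'lugbfgpm'
String 2: 'lkbqfgum'
Compare each position: pos 0: 'l'=='l', pos 1: 'u'!='k', pos 2: 'g'!='b', pos 3: 'b'!='q', pos 4: 'f'=='f', pos 5: 'g'=='g', pos 6: 'p'!='u', pos 7: 'm'=='m'
Differing positions: 4
Hamming distance: 4


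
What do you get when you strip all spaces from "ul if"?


Input string: 'ul if'
Operation: remove all spaces
Words: 'ul', 'if'
Join without spaces: ulif


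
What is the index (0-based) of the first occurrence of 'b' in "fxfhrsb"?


Input string: 'fxfhrsb'
Target: 'b'
Scanning left to right: s[0]='f', s[1]='x', s[2]='f', s[3]='h', s[4]='r', s[5]='s', s[6]='b'
First match at index: 6


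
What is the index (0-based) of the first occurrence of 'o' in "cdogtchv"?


Input string: 'cdogtchv'
Target: 'o'
Scanning left to right: s[0]='c', s[1]='d', s[2]='o'
First match at index: 2


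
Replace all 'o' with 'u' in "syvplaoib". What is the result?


Input string: 'syvplaoib'
Operation: replace 'o' with 'u'
Positions of 'o': 6
After replacement: syvplauib


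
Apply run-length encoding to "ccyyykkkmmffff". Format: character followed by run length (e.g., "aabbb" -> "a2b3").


Input: 'ccyyykkkmmffff'
Operation: identify consecutive runs
Runs: 'cc' -> c2, 'yyy' -> y3, 'kkk' -> k3, 'mm' -> m2, 'ffff' -> f4
Encoded: c2y3k3m2f4


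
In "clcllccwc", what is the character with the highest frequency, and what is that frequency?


Input: 'clcllccwc'
Operation: tally each character
Counts: 'c':5, 'l':3, 'w':1
Maximum: 'c' appears 5 times


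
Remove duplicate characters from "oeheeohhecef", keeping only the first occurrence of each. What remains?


Input: 'oeheeohhecef'
Operation: keep first occurrence of each character
Scan: s[0]='o' new -> keep; s[1]='e' new -> keep; s[2]='h' new -> keep; s[3]='e' seen -> skip; s[4]='e' seen -> skip; s[5]='o' seen -> skip; s[6]='h' seen -> skip; s[7]='h' seen -> skip; s[8]='e' seen -> skip; s[9]='c' new -> keep; s[10]='e' seen -> skip; s[11]='f' new -> keep
Result: oehcf


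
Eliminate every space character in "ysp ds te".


Input string: 'ysp ds te'
Operation: remove all spaces
Words: 'ysp', 'ds', 'te'
Join without spaces: yspdste


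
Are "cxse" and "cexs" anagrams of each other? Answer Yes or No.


String 1: 'cxse' -> sorted: 'cesx'
String 2: 'cexs' -> sorted: 'cesx'
Compare sorted forms: 'cesx' == 'cesx'
Anagram: Yes


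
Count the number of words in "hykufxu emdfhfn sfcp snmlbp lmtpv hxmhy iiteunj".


Input string: 'hykufxu emdfhfn sfcp snmlbp lmtpv hxmhy iiteunj'
Operation: split by spaces
Words found: 'hykufxu', 'emdfhfn', 'sfcp', 'snmlbp', 'lmtpv', 'hxmhy', 'iiteunj'
Word count: 7


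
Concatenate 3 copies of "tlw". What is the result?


Input string: 'tlw'
Operation: repeat 3 times
Concatenation: 'tlw' + 'tlw' + 'tlw'
Result: tlwtlwtlw


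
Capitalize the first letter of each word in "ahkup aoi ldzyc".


Input string: 'ahkup aoi ldzyc'
Operation: capitalize first letter of each word
Word transformations: 'ahkup'->'Ahkup', 'aoi'->'Aoi', 'ldzyc'->'Ldzyc'
Result: Ahkup Aoi Ldzyc


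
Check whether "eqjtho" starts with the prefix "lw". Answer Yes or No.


Input string: 'eqjtho'
Prefix to check: 'lw'
First 2 characters of input: 'eq'
Match: False
Result: No


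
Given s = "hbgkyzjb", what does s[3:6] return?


Input string: 'hbgkyzjb'
Operation: slice [3:6]
Extract characters: s[3]='k', s[4]='y', s[5]='z'
Result: kyz


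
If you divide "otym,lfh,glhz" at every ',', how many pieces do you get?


Input string: 'otym,lfh,glhz'
Delimiter: ','
Split result: 'otym', 'lfh', 'glhz'
Number of parts: 3


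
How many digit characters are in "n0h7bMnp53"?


Input string: 'n0h7bMnp53'
Operation: count digit characters (0-9)
Scan: 'n', '0'(digit), 'h', '7'(digit), 'b', 'M', 'n', 'p', '5'(digit), '3'(digit)
Digits found: 4
Result: 4


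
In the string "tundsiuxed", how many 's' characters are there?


Input string: 'tundsiuxed'
Target character: 's'
Scan each position: s[4]='s'
Matches found at indices: 4
Total: 1


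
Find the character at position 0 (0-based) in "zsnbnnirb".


Input string: 'zsnbnnirb'
Operation: get character at index 0
Index mapping: s[0]='z'
Result: 'z'


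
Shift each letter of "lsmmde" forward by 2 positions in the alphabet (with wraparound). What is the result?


Input: 'lsmmde', shift = 2
Operation: for each letter, (position + 2) mod 26
Mapping: 'l'(11+2=13)->'n', 's'(18+2=20)->'u', 'm'(12+2=14)->'o', 'm'(12+2=14)->'o', 'd'(3+2=5)->'f', 'e'(4+2=6)->'g'
Result: nuoofg


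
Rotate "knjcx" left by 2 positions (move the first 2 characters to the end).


Input: 'knjcx', shift = 2
Operation: split at index 2 and swap parts
Front part s[0:2] = 'kn'
Back part s[2:] = 'jcx'
Rotated = back + front = 'jcx' + 'kn'
Result: jcxkn


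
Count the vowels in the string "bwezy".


Input string: 'bwezy'
Operation: count vowels (a, e, i, o, u)
Scan: s[0]='b', s[1]='w', s[2]='e' (vowel), s[3]='z', s[4]='y'
Vowels found: 1
Result: 1


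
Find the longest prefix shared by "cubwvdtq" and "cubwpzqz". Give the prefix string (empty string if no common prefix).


String 1: 'cubwvdtq'
String 2: 'cubwpzqz'
Compare position by position:
pos 0: 'c' vs 'c' match
pos 1: 'u' vs 'u' match
pos 2: 'b' vs 'b' match
pos 3: 'w' vs 'w' match
pos 4: 'v' vs 'p' differ -> stop
Longest common prefix: "cubw" (length 4)


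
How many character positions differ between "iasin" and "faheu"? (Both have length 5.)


String 1: 'iasin'
String 2: 'faheu'
Compare each position: pos 0: 'i'!='f', pos 1: 'a'=='a', pos 2: 's'!='h', pos 3: 'i'!='e', pos 4: 'n'!='u'
Differing positions: 4
Hamming distance: 4


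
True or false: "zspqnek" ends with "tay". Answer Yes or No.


Input string: 'zspqnek'
Suffix to check: 'tay'
Last 3 characters of input: 'nek'
Match: False
Result: No


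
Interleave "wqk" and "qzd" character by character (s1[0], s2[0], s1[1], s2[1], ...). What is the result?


String 1: 'wqk'
String 2: 'qzd'
Operation: alternate characters
Pairs: 'w'+'q', 'q'+'z', 'k'+'d'
Result: wqqzkd


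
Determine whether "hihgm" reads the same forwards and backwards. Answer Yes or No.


Input string: 'hihgm'
Reversed: 'mghih'
Compare pairs: s[0]='h' vs s[4]='m' (mismatch), s[1]='i' vs s[3]='g' (mismatch)
Palindrome: No


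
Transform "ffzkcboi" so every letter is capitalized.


Input string: 'ffzkcboi'
Operation: convert each letter to uppercase
Mapping: 'f'->'F', 'f'->'F', 'z'->'Z', 'k'->'K', 'c'->'C', 'b'->'B', 'o'->'O', 'i'->'I'
Result: FFZKCBOI


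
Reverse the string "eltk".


Input string: 'eltk'
Operation: reverse character order
Original order: 'e' -> 'l' -> 't' -> 'k'
Reversed order: 'k' -> 't' -> 'l' -> 'e'
Result: ktle


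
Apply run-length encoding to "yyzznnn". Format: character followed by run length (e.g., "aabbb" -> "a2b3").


Input: 'yyzznnn'
Operation: identify consecutive runs
Runs: 'yy' -> y2, 'zz' -> z2, 'nnn' -> n3
Encoded: y2z2n3


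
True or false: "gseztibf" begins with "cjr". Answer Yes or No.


Input string: 'gseztibf'
Prefix to check: 'cjr'
First 3 characters of input: 'gse'
Match: False
Result: No


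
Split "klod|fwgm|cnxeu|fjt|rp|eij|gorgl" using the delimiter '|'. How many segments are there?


Input string: 'klod|fwgm|cnxeu|fjt|rp|eij|gorgl'
Delimiter: '|'
Split result: 'klod', 'fwgm', 'cnxeu', 'fjt', 'rp', 'eij', 'gorgl'
Number of parts: 7


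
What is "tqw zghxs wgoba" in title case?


Input string: 'tqw zghxs wgoba'
Operation: capitalize first letter of each word
Word transformations: 'tqw'->'Tqw', 'zghxs'->'Zghxs', 'wgoba'->'Wgoba'
Result: Tqw Zghxs Wgoba


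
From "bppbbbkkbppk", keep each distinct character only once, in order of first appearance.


Input: 'bppbbbkkbppk'
Operation: keep first occurrence of each character
Scan: s[0]='b' new -> keep; s[1]='p' new -> keep; s[2]='p' seen -> skip; s[3]='b' seen -> skip; s[4]='b' seen -> skip; s[5]='b' seen -> skip; s[6]='k' new -> keep; s[7]='k' seen -> skip; s[8]='b' seen -> skip; s[9]='p' seen -> skip; s[10]='p' seen -> skip; s[11]='k' seen -> skip
Result: bpk


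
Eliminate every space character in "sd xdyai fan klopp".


Input string: 'sd xdyai fan klopp'
Operation: remove all spaces
Words: 'sd', 'xdyai', 'fan', 'klopp'
Join without spaces: sdxdyaifanklopp


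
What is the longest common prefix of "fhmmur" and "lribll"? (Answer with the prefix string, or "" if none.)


String 1: 'fhmmur'
String 2: 'lribll'
Compare position by position:
pos 0: 'f' vs 'l' differ -> stop
Longest common prefix: "" (length 0)


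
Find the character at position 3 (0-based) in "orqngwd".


Input string: 'orqngwd'
Operation: get character at index 3
Index mapping: s[0]='o', s[1]='r', s[2]='q', s[3]='n'
Result: 'n'


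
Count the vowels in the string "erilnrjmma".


Input string: 'erilnrjmma'
Operation: count vowels (a, e, i, o, u)
Scan: s[0]='e' (vowel), s[1]='r', s[2]='i' (vowel), s[3]='l', s[4]='n', s[5]='r', s[6]='j', s[7]='m', s[8]='m', s[9]='a' (vowel)
Vowels found: 3
Result: 3


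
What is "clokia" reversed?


Input string: 'clokia'
Operation: reverse character order
Original order: 'c' -> 'l' -> 'o' -> 'k' -> 'i' -> 'a'
Reversed order: 'a' -> 'i' -> 'k' -> 'o' -> 'l' -> 'c'
Result: aikolc


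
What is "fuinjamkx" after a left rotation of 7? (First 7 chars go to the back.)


Input: 'fuinjamkx', shift = 7
Operation: split at index 7 and swap parts
Front part s[0:7] = 'fuinjam'
Back part s[7:] = 'kx'
Rotated = back + front = 'kx' + 'fuinjam'
Result: kxfuinjam


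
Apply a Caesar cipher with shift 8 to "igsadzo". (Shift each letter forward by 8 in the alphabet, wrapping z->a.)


Input: 'igsadzo', shift = 8
Operation: for each letter, (position + 8) mod 26
Mapping: 'i'(8+8=16)->'q', 'g'(6+8=14)->'o', 's'(18+8=26, 26 mod 26=0)->'a', 'a'(0+8=8)->'i', 'd'(3+8=11)->'l', 'z'(25+8=33, 33 mod 26=7)->'h', 'o'(14+8=22)->'w'
Result: qoailhw


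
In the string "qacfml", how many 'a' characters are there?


Input string: 'qacfml'
Target character: 'a'
Scan each position: s[1]='a'
Matches found at indices: 1
Total: 1


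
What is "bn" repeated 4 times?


Input string: 'bn'
Operation: repeat 4 times
Concatenation: 'bn' + 'bn' + 'bn' + 'bn'
Result: bnbnbnbn


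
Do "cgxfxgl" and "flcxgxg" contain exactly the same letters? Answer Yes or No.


String 1: 'cgxfxgl' -> sorted: 'cfgglxx'
String 2: 'flcxgxg' -> sorted: 'cfgglxx'
Compare sorted forms: 'cfgglxx' == 'cfgglxx'
Anagram: Yes


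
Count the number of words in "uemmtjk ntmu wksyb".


Input string: 'uemmtjk ntmu wksyb'
Operation: split by spaces
Words found: 'uemmtjk', 'ntmu', 'wksyb'
Word count: 3


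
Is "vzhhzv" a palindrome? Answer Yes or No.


Input string: 'vzhhzv'
Reversed: 'vzhhzv'
Compare pairs: s[0]='v' vs s[5]='v' (match), s[1]='z' vs s[4]='z' (match), s[2]='h' vs s[3]='h' (match)
Palindrome: Yes


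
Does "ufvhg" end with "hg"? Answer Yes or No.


Input string: 'ufvhg'
Suffix to check: 'hg'
Last 2 characters of input: 'hg'
Match: True
Result: Yes


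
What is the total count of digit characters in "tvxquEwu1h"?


Input string: 'tvxquEwu1h'
Operation: count digit characters (0-9)
Scan: 't', 'v', 'x', 'q', 'u', 'E', 'w', 'u', '1'(digit), 'h'
Digits found: 1
Result: 1


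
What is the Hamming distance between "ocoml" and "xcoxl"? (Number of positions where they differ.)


String 1: 'ocoml'
String 2: 'xcoxl'
Compare each position: pos 0: 'o'!='x', pos 1: 'c'=='c', pos 2: 'o'=='o', pos 3: 'm'!='x', pos 4: 'l'=='l'
Differing positions: 2
Hamming distance: 2


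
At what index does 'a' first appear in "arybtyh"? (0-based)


Input string: 'arybtyh'
Target: 'a'
Scanning left to right: s[0]='a'
First match at index: 0


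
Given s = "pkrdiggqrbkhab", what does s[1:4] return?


Input string: 'pkrdiggqrbkhab'
Operation: slice [1:4]
Extract characters: s[1]='k', s[2]='r', s[3]='d'
Result: krd


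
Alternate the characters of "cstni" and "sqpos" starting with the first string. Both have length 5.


String 1: 'cstni'
String 2: 'sqpos'
Operation: alternate characters
Pairs: 'c'+'s', 's'+'q', 't'+'p', 'n'+'o', 'i'+'s'
Result: cssqtpnois


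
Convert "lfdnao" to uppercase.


Input string: 'lfdnao'
Operation: convert each letter to uppercase
Mapping: 'l'->'L', 'f'->'F', 'd'->'D', 'n'->'N', 'a'->'A', 'o'->'O'
Result: LFDNAO


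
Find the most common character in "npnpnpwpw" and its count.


Input: 'npnpnpwpw'
Operation: tally each character
Counts: 'n':3, 'p':4, 'w':2
Maximum: 'p' appears 4 times


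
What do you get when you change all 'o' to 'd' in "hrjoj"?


Input string: 'hrjoj'
Operation: replace 'o' with 'd'
Positions of 'o': 3
After replacement: hrjdj


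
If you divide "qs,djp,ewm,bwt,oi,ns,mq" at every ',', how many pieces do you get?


Input string: 'qs,djp,ewm,bwt,oi,ns,mq'
Delimiter: ','
Split result: 'qs', 'djp', 'ewm', 'bwt', 'oi', 'ns', 'mq'
Number of parts: 7


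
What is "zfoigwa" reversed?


Input string: 'zfoigwa'
Operation: reverse character order
Original order: 'z' -> 'f' -> 'o' -> 'i' -> 'g' -> 'w' -> 'a'
Reversed order: 'a' -> 'w' -> 'g' -> 'i' -> 'o' -> 'f' -> 'z'
Result: awgiofz
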